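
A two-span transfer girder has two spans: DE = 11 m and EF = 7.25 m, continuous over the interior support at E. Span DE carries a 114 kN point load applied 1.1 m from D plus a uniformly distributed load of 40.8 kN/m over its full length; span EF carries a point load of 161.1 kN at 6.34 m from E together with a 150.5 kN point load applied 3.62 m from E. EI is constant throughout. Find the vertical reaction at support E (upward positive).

R_E = 450.2 kN

Release continuity at E by inserting a hinge; the redundant is the internal moment M_E. The primary structure is two simply-supported spans DE and EF.
End slopes at the hinge E, treating each span as simply supported:
  span DE: point load 114 at a = 1.1: Pab(L + a)/(6LEI) = 227.6/EI
  span DE: UDL 40.8: wL³/(24EI) = 2263/EI
  span EF: point load 161.1 at a = 6.34: Pab(L + b)/(6LEI) = 174.4/EI
  span EF: point load 150.5 at a = 3.62: Pab(L + b)/(6LEI) = 494.6/EI
  relative rotation θ_0 = (2490 + 669)/EI = 3159/EI
A unit hogging moment at E produces rotation L₁/(3EI) + L₂/(3EI) = 6.083/EI.
Slope continuity at E: θ_0 = M_E·6.083/EI, so M_E = 3159/6.083 = 519.3 kN·m (hogging).
Span DE, ΣM about D with M_E applied at E: R_E^{DE}·11 = 2594 + 519.3, so R_E^{DE} = 283 kN and R_D = 562.8 − 283 = 279.8 kN.
Span EF, ΣM about F: R_E^{EF}·7.25 = 692.9 + 519.3, so R_E^{EF} = 167.2 kN and R_F = 311.6 − 167.2 = 144.4 kN.
R_E = 283 + 167.2 = 450.2 kN.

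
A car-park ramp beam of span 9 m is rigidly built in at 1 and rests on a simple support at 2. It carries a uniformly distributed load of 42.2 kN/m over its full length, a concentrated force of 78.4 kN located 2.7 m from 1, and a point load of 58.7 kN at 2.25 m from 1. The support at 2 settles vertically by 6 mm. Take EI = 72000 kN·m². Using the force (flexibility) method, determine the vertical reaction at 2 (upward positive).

R_2 = 155.2 kN

Choose R_2 as the redundant. The primary structure is the cantilever fixed at 1.
Free-end deflection of the primary structure under the applied loading (downward +):
  UDL 42.2: wL⁴/(8EI) = 34609/EI
  point load 78.4 at a = 2.7: Pa²(3L − a)/(6EI) = 2315/EI
  point load 58.7 at a = 2.25: Pa²(3L − a)/(6EI) = 1226/EI
  δ_0 = 38150/EI
Flexibility coefficient — unit upward force at 2: δ_{22} = L³/(3EI) = 243/EI.
With EI = 72000 kN·m²: δ_0 = 0.52986 m and δ_{22} = 0.003375 m/kN.
Compatibility — the beam at 2 must follow the support down by 0.006 m: δ_0 − R_2·δ_{22} = 0.006, so R_2 = (0.52986 − 0.006)/0.003375 = 155.2 kN.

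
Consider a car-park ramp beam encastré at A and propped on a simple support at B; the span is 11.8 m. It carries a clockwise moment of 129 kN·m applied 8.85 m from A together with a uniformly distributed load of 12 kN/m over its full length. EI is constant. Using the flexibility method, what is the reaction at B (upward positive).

R_B = 68.47 kN

Remove the prop at B; the released (primary) structure is a cantilever built in at A.
Primary-structure tip deflection at B by superposition:
  clockwise couple 129 at a = 8.85: M₀a(2L − a)/(2EI) = 8420/EI
  UDL 12: wL⁴/(8EI) = 29082/EI
  δ_0 = 37501/EI
Flexibility coefficient — unit upward force at B: δ_{BB} = L³/(3EI) = 547.7/EI.
The prop prevents deflection at B: R_B = δ_0/δ_{BB} = 37501/547.7 = 68.47 kN.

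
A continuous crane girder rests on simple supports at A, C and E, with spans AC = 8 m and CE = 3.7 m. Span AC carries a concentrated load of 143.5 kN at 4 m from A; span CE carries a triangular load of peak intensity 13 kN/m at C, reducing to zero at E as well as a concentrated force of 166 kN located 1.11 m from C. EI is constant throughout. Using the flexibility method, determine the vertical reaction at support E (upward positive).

Insert a hinge at C; M_C is the redundant, and each span becomes simply supported.
End slopes at the hinge C, treating each span as simply supported:
  span AC: point load 143.5 at a = 4: Pab(L + a)/(6LEI) = 574/EI
  span CE: triangular load, peak 13: w₀L³/(45EI) = 14.63/EI
  span CE: point load 166 at a = 1.11: Pab(L + b)/(6LEI) = 135.2/EI
  relative rotation θ_0 = (574 + 149.8)/EI = 723.8/EI
A unit hogging moment at C produces rotation L₁/(3EI) + L₂/(3EI) = 3.9/EI.
Slope continuity at C: θ_0 = M_C·3.9/EI, so M_C = 723.8/3.9 = 185.6 kN·m (hogging).
Span CE, ΣM about E: R_C^{CE}·3.7 = 489.3 + 185.6, so R_C^{CE} = 182.4 kN and R_E = 190.1 − 182.4 = 7.654 kN.

R_E = 7.654 kN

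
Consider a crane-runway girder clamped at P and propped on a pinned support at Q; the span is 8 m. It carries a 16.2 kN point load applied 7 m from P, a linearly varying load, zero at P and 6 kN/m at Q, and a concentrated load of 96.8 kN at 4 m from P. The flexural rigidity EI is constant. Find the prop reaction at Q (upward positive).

R_Q = 56.63 kN

Remove the prop at Q; the released (primary) structure is a cantilever built in at P.
Primary-structure tip deflection at Q by superposition:
  point load 16.2 at a = 7: Pa²(3L − a)/(6EI) = 2249/EI
  triangular load, peak 6 at the free end: 11w₀L⁴/(120EI) = 2253/EI
  point load 96.8 at a = 4: Pa²(3L − a)/(6EI) = 5163/EI
  δ_0 = 9665/EI
Tip deflection under a unit load at Q: L³/(3EI) = 170.7/EI.
Compatibility at Q: δ_0 − R_Q·δ_{QQ} = 0, so R_Q = 9665/170.7 = 56.63 kN.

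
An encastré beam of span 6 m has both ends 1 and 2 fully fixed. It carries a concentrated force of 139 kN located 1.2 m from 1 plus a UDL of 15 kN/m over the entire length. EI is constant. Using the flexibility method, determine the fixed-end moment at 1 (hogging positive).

Release both end moments; the primary structure is a simply-supported span 12 with redundants M_1 and M_2.
On the primary (simply-supported) span, the end slopes from the loading are:
  at 1: point load 139 at a = 1.2: Pab(L + b)/(6LEI) = 240.2/EI
  at 2: point load 139 at a = 1.2: Pab(L + a)/(6LEI) = 160.1/EI
  at 1: UDL 15: wL³/(24EI) = 135/EI
  at 2: UDL 15: wL³/(24EI) = 135/EI
  θ_10 = 375.2/EI,  θ_20 = 295.1/EI
Flexibility coefficients: a unit moment at one end gives L/(3EI) there and L/(6EI) at the far end, so f₁₁ = f₂₂ = 2/EI and f₁₂ = f₂₁ = 1/EI.
Compatibility — zero rotation at each built-in end:
  2 M_1 + 1 M_2 = 375.2
  1 M_1 + 2 M_2 = 295.1
Solving the pair gives M_1 = 151.8 kN·m and M_2 = 71.69 kN·m (hogging).

M_1 = 151.8 kN·m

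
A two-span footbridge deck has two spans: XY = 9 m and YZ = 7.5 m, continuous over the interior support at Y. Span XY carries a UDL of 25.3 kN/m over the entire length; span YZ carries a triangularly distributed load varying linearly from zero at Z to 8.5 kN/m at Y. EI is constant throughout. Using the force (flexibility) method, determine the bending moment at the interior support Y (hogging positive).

Take M_Y as the redundant. Released structure: two simple spans XY and YZ with a hinge at Y.
Rotations at Y on the released spans (each span's end-slope, ×1/EI):
  span XY: UDL 25.3: wL³/(24EI) = 768.5/EI
  span YZ: triangular load, peak 8.5: w₀L³/(45EI) = 79.69/EI
  relative rotation θ_0 = (768.5 + 79.69)/EI = 848.2/EI
A unit hogging moment at Y produces rotation L₁/(3EI) + L₂/(3EI) = 5.5/EI.
Slope continuity at Y: θ_0 = M_Y·5.5/EI, so M_Y = 848.2/5.5 = 154.2 kN·m (hogging).

M_Y = 154.2 kN·m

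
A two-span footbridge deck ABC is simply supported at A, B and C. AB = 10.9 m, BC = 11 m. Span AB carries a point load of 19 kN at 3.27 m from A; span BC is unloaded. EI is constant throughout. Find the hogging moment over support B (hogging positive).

Take M_B as the redundant. Released structure: two simple spans AB and BC with a hinge at B.
Rotations at B on the released spans (each span's end-slope, ×1/EI):
  span AB: point load 19 at a = 3.27: Pab(L + a)/(6LEI) = 102.7/EI
  relative rotation θ_0 = (102.7 + 0)/EI = 102.7/EI
A unit hogging moment at B produces rotation L₁/(3EI) + L₂/(3EI) = 7.3/EI.
Compatibility: M_B·(L₁+L₂)/(3EI) = θ_0, giving M_B = 14.07 kN·m (hogging).

M_B = 14.07 kN·m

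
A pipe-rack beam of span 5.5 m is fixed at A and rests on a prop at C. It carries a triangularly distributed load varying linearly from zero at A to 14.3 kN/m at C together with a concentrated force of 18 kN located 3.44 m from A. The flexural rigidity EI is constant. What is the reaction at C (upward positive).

Remove the prop at C; the released (primary) structure is a cantilever built in at A.
Free-end deflection of the primary structure under the applied loading (downward +):
  triangular load, peak 14.3 at the free end: 11w₀L⁴/(120EI) = 1199/EI
  point load 18 at a = 3.44: Pa²(3L − a)/(6EI) = 463.6/EI
  δ_0 = 1663/EI
Flexibility coefficient — unit upward force at C: δ_{CC} = L³/(3EI) = 55.46/EI.
The prop prevents deflection at C: R_C = δ_0/δ_{CC} = 1663/55.46 = 29.99 kN.

R_C = 29.99 kN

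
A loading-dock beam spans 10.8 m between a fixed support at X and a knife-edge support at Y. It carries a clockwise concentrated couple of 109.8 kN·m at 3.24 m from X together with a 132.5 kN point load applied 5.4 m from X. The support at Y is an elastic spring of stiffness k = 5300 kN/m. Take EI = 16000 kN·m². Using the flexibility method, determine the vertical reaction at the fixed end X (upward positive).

Take the reaction at Y as the redundant and release it; the primary structure is a cantilever fixed at X.
Deflection at Y on the released cantilever, summing each load's contribution:
  clockwise couple 109.8 at a = 3.24: M₀a(2L − a)/(2EI) = 3266/EI
  point load 132.5 at a = 5.4: Pa²(3L − a)/(6EI) = 17387/EI
  δ_0 = 20652/EI
Flexibility coefficient — unit upward force at Y: δ_{YY} = L³/(3EI) = 419.9/EI.
With EI = 16000 kN·m²: δ_0 = 1.2908 m and δ_{YY} = 0.026244 m/kN.
Compatibility — the spring shortens by R_Y/k under the reaction it provides: δ_0 − R_Y·δ_{YY} = R_Y/k. With 1/k = 0.000189 m/kN, R_Y = δ_0 / (δ_{YY} + 1/k) = 1.2908 / (0.026244 + 0.000189) = 48.83 kN.
Vertical equilibrium: R_X = ΣP − R_Y = 132.5 − 48.83 = 83.67 kN.

R_X = 83.67 kN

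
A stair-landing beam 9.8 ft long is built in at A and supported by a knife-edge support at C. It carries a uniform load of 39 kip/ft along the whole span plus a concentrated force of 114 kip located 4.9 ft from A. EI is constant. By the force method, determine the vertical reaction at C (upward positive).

R_C = 178.9 kip

Release the roller at C. Primary structure: cantilever fixed at A.
Downward deflection at the released point C due to the loads:
  UDL 39: wL⁴/(8EI) = 44965/EI
  point load 114 at a = 4.9: Pa²(3L − a)/(6EI) = 11177/EI
  δ_0 = 56142/EI
Flexibility coefficient — unit upward force at C: δ_{CC} = L³/(3EI) = 313.7/EI.
Compatibility at C: δ_0 − R_C·δ_{CC} = 0, so R_C = 56142/313.7 = 178.9 kip.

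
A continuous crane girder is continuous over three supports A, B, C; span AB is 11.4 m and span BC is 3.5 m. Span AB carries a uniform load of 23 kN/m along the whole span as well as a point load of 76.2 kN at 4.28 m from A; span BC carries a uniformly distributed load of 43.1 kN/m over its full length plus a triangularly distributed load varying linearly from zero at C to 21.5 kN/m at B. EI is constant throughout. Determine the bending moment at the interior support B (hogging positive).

Insert a hinge at B; M_B is the redundant, and each span becomes simply supported.
Discontinuity in slope at B on the released structure — sum the simple-span end rotations:
  span AB: UDL 23: wL³/(24EI) = 1420/EI
  span AB: point load 76.2 at a = 4.28: Pab(L + a)/(6LEI) = 532.3/EI
  span BC: UDL 43.1: wL³/(24EI) = 77/EI
  span BC: triangular load, peak 21.5: w₀L³/(45EI) = 20.48/EI
  relative rotation θ_0 = (1952 + 97.48)/EI = 2050/EI
A unit hogging moment at B produces rotation L₁/(3EI) + L₂/(3EI) = 4.967/EI.
Slope continuity at B: θ_0 = M_B·4.967/EI, so M_B = 2050/4.967 = 412.7 kN·m (hogging).

M_B = 412.7 kN·m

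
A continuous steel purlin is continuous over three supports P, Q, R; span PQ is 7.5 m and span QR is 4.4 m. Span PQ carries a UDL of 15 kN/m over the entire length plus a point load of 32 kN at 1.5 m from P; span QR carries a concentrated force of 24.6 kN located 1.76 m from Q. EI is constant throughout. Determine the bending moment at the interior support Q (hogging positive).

Insert a hinge at Q; M_Q is the redundant, and each span becomes simply supported.
End slopes at the hinge Q, treating each span as simply supported:
  span PQ: UDL 15: wL³/(24EI) = 263.7/EI
  span PQ: point load 32 at a = 1.5: Pab(L + a)/(6LEI) = 57.6/EI
  span QR: point load 24.6 at a = 1.76: Pab(L + b)/(6LEI) = 30.48/EI
  relative rotation θ_0 = (321.3 + 30.48)/EI = 351.8/EI
A unit hogging moment at Q produces rotation L₁/(3EI) + L₂/(3EI) = 3.967/EI.
Compatibility: M_Q·(L₁+L₂)/(3EI) = θ_0, giving M_Q = 88.68 kN·m (hogging).

M_Q = 88.68 kN·m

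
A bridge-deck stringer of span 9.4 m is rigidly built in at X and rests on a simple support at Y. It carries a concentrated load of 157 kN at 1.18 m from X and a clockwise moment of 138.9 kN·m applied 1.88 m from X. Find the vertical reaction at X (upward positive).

Release the roller at Y. Primary structure: cantilever fixed at X.
Free-end deflection of the primary structure under the applied loading (downward +):
  point load 157 at a = 1.18: Pa²(3L − a)/(6EI) = 984.5/EI
  clockwise couple 138.9 at a = 1.88: M₀a(2L − a)/(2EI) = 2209/EI
  δ_0 = 3194/EI
Tip deflection under a unit load at Y: L³/(3EI) = 276.9/EI.
The prop prevents deflection at Y: R_Y = δ_0/δ_{YY} = 3194/276.9 = 11.54 kN.
Vertical equilibrium: R_X = ΣP − R_Y = 157 − 11.54 = 145.5 kN.

R_X = 145.5 kN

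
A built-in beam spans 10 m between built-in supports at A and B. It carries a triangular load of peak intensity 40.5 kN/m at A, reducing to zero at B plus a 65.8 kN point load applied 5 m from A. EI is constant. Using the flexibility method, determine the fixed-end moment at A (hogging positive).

Release both end moments; the primary structure is a simply-supported span AB with redundants M_A and M_B.
On the primary (simply-supported) span, the end slopes from the loading are:
  at A: triangular load, peak 40.5: w₀L³/(45EI) = 900/EI
  at B: triangular load, peak 40.5: 7w₀L³/(360EI) = 787.5/EI
  at A: point load 65.8 at a = 5: Pab(L + b)/(6LEI) = 411.2/EI
  at B: point load 65.8 at a = 5: Pab(L + a)/(6LEI) = 411.2/EI
  θ_A0 = 1311/EI,  θ_B0 = 1199/EI
Flexibility coefficients: a unit moment at one end gives L/(3EI) there and L/(6EI) at the far end, so f₁₁ = f₂₂ = 3.333/EI and f₁₂ = f₂₁ = 1.667/EI.
Compatibility — zero rotation at each built-in end:
  3.333 M_A + 1.667 M_B = 1311
  1.667 M_A + 3.333 M_B = 1199
Solving the pair gives M_A = 284.8 kN·m and M_B = 217.2 kN·m (hogging).

M_A = 284.8 kN·m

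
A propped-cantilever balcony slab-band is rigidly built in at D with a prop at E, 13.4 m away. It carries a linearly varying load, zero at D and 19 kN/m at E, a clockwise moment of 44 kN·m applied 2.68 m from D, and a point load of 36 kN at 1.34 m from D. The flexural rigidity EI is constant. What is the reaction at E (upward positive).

R_E = 72.31 kN

Choose R_E as the redundant. The primary structure is the cantilever fixed at D.
Downward deflection at the released point E due to the loads:
  triangular load, peak 19 at the free end: 11w₀L⁴/(120EI) = 56154/EI
  clockwise couple 44 at a = 2.68: M₀a(2L − a)/(2EI) = 1422/EI
  point load 36 at a = 1.34: Pa²(3L − a)/(6EI) = 418.7/EI
  δ_0 = 57995/EI
Flexibility coefficient — unit upward force at E: δ_{EE} = L³/(3EI) = 802/EI.
Compatibility at E: δ_0 − R_E·δ_{EE} = 0, so R_E = 57995/802 = 72.31 kN.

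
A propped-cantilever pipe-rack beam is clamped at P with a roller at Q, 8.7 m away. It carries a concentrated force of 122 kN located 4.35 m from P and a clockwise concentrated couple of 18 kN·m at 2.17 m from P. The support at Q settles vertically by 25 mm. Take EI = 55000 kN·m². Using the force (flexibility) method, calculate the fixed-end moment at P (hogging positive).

Release the roller at Q. Primary structure: cantilever fixed at P.
Free-end deflection of the primary structure under the applied loading (downward +):
  point load 122 at a = 4.35: Pa²(3L − a)/(6EI) = 8368/EI
  clockwise couple 18 at a = 2.17: M₀a(2L − a)/(2EI) = 297.4/EI
  δ_0 = 8666/EI
Tip deflection under a unit load at Q: L³/(3EI) = 219.5/EI.
With EI = 55000 kN·m²: δ_0 = 0.15756 m and δ_{QQ} = 0.003991 m/kN.
Compatibility — the beam at Q must follow the support down by 0.025 m: δ_0 − R_Q·δ_{QQ} = 0.025, so R_Q = (0.15756 − 0.025)/0.003991 = 33.22 kN.
Moment equilibrium about P: M_P = Σ(load moments about P) − R_Q·L = 548.7 − 33.22×8.7 = 259.7 kN·m.

M_P = 259.7 kN·m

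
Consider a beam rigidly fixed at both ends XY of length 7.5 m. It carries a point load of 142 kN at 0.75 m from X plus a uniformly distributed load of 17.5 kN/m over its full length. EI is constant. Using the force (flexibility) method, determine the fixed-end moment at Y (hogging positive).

Take the two fixed-end moments M_X, M_Y as redundants; the released structure is the simple span XY.
End rotations of the released simple span under the applied load (×1/EI):
  at X: point load 142 at a = 0.75: Pab(L + b)/(6LEI) = 227.6/EI
  at Y: point load 142 at a = 0.75: Pab(L + a)/(6LEI) = 131.8/EI
  at X: UDL 17.5: wL³/(24EI) = 307.6/EI
  at Y: UDL 17.5: wL³/(24EI) = 307.6/EI
  θ_X0 = 535.3/EI,  θ_Y0 = 439.4/EI
Flexibility coefficients: a unit moment at one end gives L/(3EI) there and L/(6EI) at the far end, so f₁₁ = f₂₂ = 2.5/EI and f₁₂ = f₂₁ = 1.25/EI.
Compatibility — zero rotation at each built-in end:
  2.5 M_X + 1.25 M_Y = 535.3
  1.25 M_X + 2.5 M_Y = 439.4
Solving the pair gives M_X = 168.3 kN·m and M_Y = 91.62 kN·m (hogging).

M_Y = 91.62 kN·m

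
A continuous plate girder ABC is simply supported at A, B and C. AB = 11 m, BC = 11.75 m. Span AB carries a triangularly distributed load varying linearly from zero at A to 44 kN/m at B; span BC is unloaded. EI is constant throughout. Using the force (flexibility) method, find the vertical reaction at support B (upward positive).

Release continuity at B by inserting a hinge; the redundant is the internal moment M_B. The primary structure is two simply-supported spans AB and BC.
Rotations at B on the released spans (each span's end-slope, ×1/EI):
  span AB: triangular load, peak 44: w₀L³/(45EI) = 1301/EI
  relative rotation θ_0 = (1301 + 0)/EI = 1301/EI
A unit hogging moment at B produces rotation L₁/(3EI) + L₂/(3EI) = 7.583/EI.
Slope continuity at B: θ_0 = M_B·7.583/EI, so M_B = 1301/7.583 = 171.6 kN·m (hogging).
Span AB, ΣM about A with M_B applied at B: R_B^{AB}·11 = 1775 + 171.6, so R_B^{AB} = 176.9 kN and R_A = 242 − 176.9 = 65.07 kN.
Span BC, ΣM about C: R_B^{BC}·11.75 = 0 + 171.6, so R_B^{BC} = 14.61 kN and R_C = 0 − 14.61 = -14.61 kN.
R_B = 176.9 + 14.61 = 191.5 kN.

R_B = 191.5 kN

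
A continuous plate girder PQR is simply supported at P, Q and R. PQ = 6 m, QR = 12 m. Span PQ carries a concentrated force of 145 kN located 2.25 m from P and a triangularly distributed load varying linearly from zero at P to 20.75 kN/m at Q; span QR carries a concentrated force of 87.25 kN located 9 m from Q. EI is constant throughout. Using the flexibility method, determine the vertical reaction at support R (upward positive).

R_R = 53.34 kN

Insert a hinge at Q; M_Q is the redundant, and each span becomes simply supported.
End slopes at the hinge Q, treating each span as simply supported:
  span PQ: point load 145 at a = 2.25: Pab(L + a)/(6LEI) = 280.4/EI
  span PQ: triangular load, peak 20.75: w₀L³/(45EI) = 99.6/EI
  span QR: point load 87.25 at a = 9: Pab(L + b)/(6LEI) = 490.8/EI
  relative rotation θ_0 = (380 + 490.8)/EI = 870.8/EI
A unit hogging moment at Q produces rotation L₁/(3EI) + L₂/(3EI) = 6/EI.
Slope continuity at Q: θ_0 = M_Q·6/EI, so M_Q = 870.8/6 = 145.1 kN·m (hogging).
Span QR, ΣM about R: R_Q^{QR}·12 = 261.8 + 145.1, so R_Q^{QR} = 33.91 kN and R_R = 87.25 − 33.91 = 53.34 kN.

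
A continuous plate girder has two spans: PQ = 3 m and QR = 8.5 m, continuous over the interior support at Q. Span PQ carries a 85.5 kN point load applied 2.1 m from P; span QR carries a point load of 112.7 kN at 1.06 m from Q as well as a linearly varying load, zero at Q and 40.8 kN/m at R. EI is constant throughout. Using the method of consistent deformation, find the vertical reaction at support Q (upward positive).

Release continuity at Q by inserting a hinge; the redundant is the internal moment M_Q. The primary structure is two simply-supported spans PQ and QR.
End slopes at the hinge Q, treating each span as simply supported:
  span PQ: point load 85.5 at a = 2.1: Pab(L + a)/(6LEI) = 45.79/EI
  span QR: point load 112.7 at a = 1.06: Pab(L + b)/(6LEI) = 277.8/EI
  span QR: triangular load, peak 40.8: 7w₀L³/(360EI) = 487.2/EI
  relative rotation θ_0 = (45.79 + 765)/EI = 810.8/EI
A unit hogging moment at Q produces rotation L₁/(3EI) + L₂/(3EI) = 3.833/EI.
Compatibility: M_Q·(L₁+L₂)/(3EI) = θ_0, giving M_Q = 211.5 kN·m (hogging).
Span PQ, ΣM about P with M_Q applied at Q: R_Q^{PQ}·3 = 179.6 + 211.5, so R_Q^{PQ} = 130.4 kN and R_P = 85.5 − 130.4 = -44.85 kN.
Span QR, ΣM about R: R_Q^{QR}·8.5 = 1330 + 211.5, so R_Q^{QR} = 181.3 kN and R_R = 286.1 − 181.3 = 104.8 kN.
R_Q = 130.4 + 181.3 = 311.7 kN.

R_Q = 311.7 kN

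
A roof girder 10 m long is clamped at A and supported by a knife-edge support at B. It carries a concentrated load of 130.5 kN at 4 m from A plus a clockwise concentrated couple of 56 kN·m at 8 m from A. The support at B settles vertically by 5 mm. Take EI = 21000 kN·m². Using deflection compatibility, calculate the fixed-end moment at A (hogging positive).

M_A = 229.1 kN·m

Take the reaction at B as the redundant and release it; the primary structure is a cantilever fixed at A.
Free-end deflection of the primary structure under the applied loading (downward +):
  point load 130.5 at a = 4: Pa²(3L − a)/(6EI) = 9048/EI
  clockwise couple 56 at a = 8: M₀a(2L − a)/(2EI) = 2688/EI
  δ_0 = 11736/EI
Flexibility coefficient — unit upward force at B: δ_{BB} = L³/(3EI) = 333.3/EI.
With EI = 21000 kN·m²: δ_0 = 0.55886 m and δ_{BB} = 0.015873 m/kN.
Compatibility — the beam at B must follow the support down by 0.005 m: δ_0 − R_B·δ_{BB} = 0.005, so R_B = (0.55886 − 0.005)/0.015873 = 34.89 kN.
Moment equilibrium about A: M_A = Σ(load moments about A) − R_B·L = 578 − 34.89×10 = 229.1 kN·m.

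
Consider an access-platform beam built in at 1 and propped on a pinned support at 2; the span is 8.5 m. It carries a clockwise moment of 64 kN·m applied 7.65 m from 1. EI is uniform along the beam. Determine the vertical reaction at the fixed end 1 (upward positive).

Choose R_2 as the redundant. The primary structure is the cantilever fixed at 1.
Downward deflection at the released point 2 due to the loads:
  clockwise couple 64 at a = 7.65: M₀a(2L − a)/(2EI) = 2289/EI
Flexibility coefficient — unit upward force at 2: δ_{22} = L³/(3EI) = 204.7/EI.
Compatibility at 2: δ_0 − R_2·δ_{22} = 0, so R_2 = 2289/204.7 = 11.18 kN.
Vertical equilibrium: R_1 = ΣP − R_2 = 0 − 11.18 = -11.18 kN.

R_1 = -11.18 kN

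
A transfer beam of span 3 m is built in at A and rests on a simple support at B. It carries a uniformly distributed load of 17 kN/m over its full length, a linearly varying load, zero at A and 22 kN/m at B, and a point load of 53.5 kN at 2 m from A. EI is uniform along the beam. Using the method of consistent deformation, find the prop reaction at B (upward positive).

R_B = 65.02 kN

Choose R_B as the redundant. The primary structure is the cantilever fixed at A.
Free-end deflection of the primary structure under the applied loading (downward +):
  UDL 17: wL⁴/(8EI) = 172.1/EI
  triangular load, peak 22 at the free end: 11w₀L⁴/(120EI) = 163.3/EI
  point load 53.5 at a = 2: Pa²(3L − a)/(6EI) = 249.7/EI
  δ_0 = 585.1/EI
Flexibility coefficient — unit upward force at B: δ_{BB} = L³/(3EI) = 9/EI.
The prop prevents deflection at B: R_B = δ_0/δ_{BB} = 585.1/9 = 65.02 kN.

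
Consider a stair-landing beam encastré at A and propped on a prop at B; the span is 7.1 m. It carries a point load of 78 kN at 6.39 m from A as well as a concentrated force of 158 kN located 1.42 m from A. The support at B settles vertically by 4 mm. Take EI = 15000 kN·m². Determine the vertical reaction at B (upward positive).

R_B = 74.68 kN

Release the roller at B. Primary structure: cantilever fixed at A.
Downward deflection at the released point B due to the loads:
  point load 78 at a = 6.39: Pa²(3L − a)/(6EI) = 7914/EI
  point load 158 at a = 1.42: Pa²(3L − a)/(6EI) = 1056/EI
  δ_0 = 8970/EI
Flexibility coefficient — unit upward force at B: δ_{BB} = L³/(3EI) = 119.3/EI.
With EI = 15000 kN·m²: δ_0 = 0.59801 m and δ_{BB} = 0.007954 m/kN.
Compatibility — the beam at B must follow the support down by 0.004 m: δ_0 − R_B·δ_{BB} = 0.004, so R_B = (0.59801 − 0.004)/0.007954 = 74.68 kN.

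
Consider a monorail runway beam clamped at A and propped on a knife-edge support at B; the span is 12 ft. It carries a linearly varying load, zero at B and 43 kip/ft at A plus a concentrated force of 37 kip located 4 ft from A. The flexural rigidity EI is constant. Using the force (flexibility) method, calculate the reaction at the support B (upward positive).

Release the roller at B. Primary structure: cantilever fixed at A.
Downward deflection at the released point B due to the loads:
  triangular load, peak 43 at the fixed end: w₀L⁴/(30EI) = 29722/EI
  point load 37 at a = 4: Pa²(3L − a)/(6EI) = 3157/EI
  δ_0 = 32879/EI
Flexibility coefficient — unit upward force at B: δ_{BB} = L³/(3EI) = 576/EI.
The prop prevents deflection at B: R_B = δ_0/δ_{BB} = 32879/576 = 57.08 kip.

R_B = 57.08 kip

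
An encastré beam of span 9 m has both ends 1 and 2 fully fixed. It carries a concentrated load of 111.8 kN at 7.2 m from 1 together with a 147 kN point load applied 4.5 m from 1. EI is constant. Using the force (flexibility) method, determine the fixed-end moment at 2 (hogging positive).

M_2 = 294.2 kN·m

Release both end moments; the primary structure is a simply-supported span 12 with redundants M_1 and M_2.
Simple-span end rotations at 1 and 2 under the given loads:
  at 1: point load 111.8 at a = 7.2: Pab(L + b)/(6LEI) = 289.8/EI
  at 2: point load 111.8 at a = 7.2: Pab(L + a)/(6LEI) = 434.7/EI
  at 1: point load 147 at a = 4.5: Pab(L + b)/(6LEI) = 744.2/EI
  at 2: point load 147 at a = 4.5: Pab(L + a)/(6LEI) = 744.2/EI
  θ_10 = 1034/EI,  θ_20 = 1179/EI
Flexibility coefficients: a unit moment at one end gives L/(3EI) there and L/(6EI) at the far end, so f₁₁ = f₂₂ = 3/EI and f₁₂ = f₂₁ = 1.5/EI.
Compatibility — zero rotation at each built-in end:
  3 M_1 + 1.5 M_2 = 1034
  1.5 M_1 + 3 M_2 = 1179
Solving the pair gives M_1 = 197.6 kN·m and M_2 = 294.2 kN·m (hogging).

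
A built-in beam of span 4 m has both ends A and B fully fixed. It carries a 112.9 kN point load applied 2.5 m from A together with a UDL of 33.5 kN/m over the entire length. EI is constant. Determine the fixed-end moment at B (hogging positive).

Take the two fixed-end moments M_A, M_B as redundants; the released structure is the simple span AB.
On the primary (simply-supported) span, the end slopes from the loading are:
  at A: point load 112.9 at a = 2.5: Pab(L + b)/(6LEI) = 97.02/EI
  at B: point load 112.9 at a = 2.5: Pab(L + a)/(6LEI) = 114.7/EI
  at A: UDL 33.5: wL³/(24EI) = 89.33/EI
  at B: UDL 33.5: wL³/(24EI) = 89.33/EI
  θ_A0 = 186.4/EI,  θ_B0 = 204/EI
Flexibility coefficients: a unit moment at one end gives L/(3EI) there and L/(6EI) at the far end, so f₁₁ = f₂₂ = 1.333/EI and f₁₂ = f₂₁ = 0.6667/EI.
Compatibility — zero rotation at each built-in end:
  1.333 M_A + 0.6667 M_B = 186.4
  0.6667 M_A + 1.333 M_B = 204
Solving the pair gives M_A = 84.36 kN·m and M_B = 110.8 kN·m (hogging).

M_B = 110.8 kN·m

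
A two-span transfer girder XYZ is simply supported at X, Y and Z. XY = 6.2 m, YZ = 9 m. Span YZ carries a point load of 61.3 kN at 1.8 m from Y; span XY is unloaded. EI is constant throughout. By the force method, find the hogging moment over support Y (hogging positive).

Take M_Y as the redundant. Released structure: two simple spans XY and YZ with a hinge at Y.
Discontinuity in slope at Y on the released structure — sum the simple-span end rotations:
  span YZ: point load 61.3 at a = 1.8: Pab(L + b)/(6LEI) = 238.3/EI
  relative rotation θ_0 = (0 + 238.3)/EI = 238.3/EI
A unit hogging moment at Y produces rotation L₁/(3EI) + L₂/(3EI) = 5.067/EI.
Compatibility: M_Y·(L₁+L₂)/(3EI) = θ_0, giving M_Y = 47.04 kN·m (hogging).

M_Y = 47.04 kN·m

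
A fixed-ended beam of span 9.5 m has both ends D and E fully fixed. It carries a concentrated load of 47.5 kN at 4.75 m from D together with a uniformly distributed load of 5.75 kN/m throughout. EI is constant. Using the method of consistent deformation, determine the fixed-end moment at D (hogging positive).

M_D = 99.65 kN·m

Release both end moments; the primary structure is a simply-supported span DE with redundants M_D and M_E.
End rotations of the released simple span under the applied load (×1/EI):
  at D: point load 47.5 at a = 4.75: Pab(L + b)/(6LEI) = 267.9/EI
  at E: point load 47.5 at a = 4.75: Pab(L + a)/(6LEI) = 267.9/EI
  at D: UDL 5.75: wL³/(24EI) = 205.4/EI
  at E: UDL 5.75: wL³/(24EI) = 205.4/EI
  θ_D0 = 473.3/EI,  θ_E0 = 473.3/EI
Flexibility coefficients: a unit moment at one end gives L/(3EI) there and L/(6EI) at the far end, so f₁₁ = f₂₂ = 3.167/EI and f₁₂ = f₂₁ = 1.583/EI.
Compatibility — zero rotation at each built-in end:
  3.167 M_D + 1.583 M_E = 473.3
  1.583 M_D + 3.167 M_E = 473.3
Solving the pair gives M_D = 99.65 kN·m and M_E = 99.65 kN·m (hogging).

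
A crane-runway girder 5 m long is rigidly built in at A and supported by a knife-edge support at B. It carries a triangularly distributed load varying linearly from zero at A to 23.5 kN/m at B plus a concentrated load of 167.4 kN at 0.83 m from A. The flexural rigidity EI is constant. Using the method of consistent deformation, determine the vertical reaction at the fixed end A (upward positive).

R_A = 187.3 kN

Choose R_B as the redundant. The primary structure is the cantilever fixed at A.
Deflection at B on the released cantilever, summing each load's contribution:
  triangular load, peak 23.5 at the free end: 11w₀L⁴/(120EI) = 1346/EI
  point load 167.4 at a = 0.83: Pa²(3L − a)/(6EI) = 272.4/EI
  δ_0 = 1619/EI
Tip deflection under a unit load at B: L³/(3EI) = 41.67/EI.
Compatibility at B: δ_0 − R_B·δ_{BB} = 0, so R_B = 1619/41.67 = 38.85 kN.
Vertical equilibrium: R_A = ΣP − R_B = 226.2 − 38.85 = 187.3 kN.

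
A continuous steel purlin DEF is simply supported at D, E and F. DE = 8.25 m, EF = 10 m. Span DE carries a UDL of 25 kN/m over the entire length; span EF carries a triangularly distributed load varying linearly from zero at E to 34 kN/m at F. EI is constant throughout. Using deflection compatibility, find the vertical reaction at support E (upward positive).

R_E = 205.1 kN

Release continuity at E by inserting a hinge; the redundant is the internal moment M_E. The primary structure is two simply-supported spans DE and EF.
End slopes at the hinge E, treating each span as simply supported:
  span DE: UDL 25: wL³/(24EI) = 584.9/EI
  span EF: triangular load, peak 34: 7w₀L³/(360EI) = 661.1/EI
  relative rotation θ_0 = (584.9 + 661.1)/EI = 1246/EI
A unit hogging moment at E produces rotation L₁/(3EI) + L₂/(3EI) = 6.083/EI.
Compatibility: M_E·(L₁+L₂)/(3EI) = θ_0, giving M_E = 204.8 kN·m (hogging).
Span DE, ΣM about D with M_E applied at E: R_E^{DE}·8.25 = 850.8 + 204.8, so R_E^{DE} = 128 kN and R_D = 206.2 − 128 = 78.3 kN.
Span EF, ΣM about F: R_E^{EF}·10 = 566.7 + 204.8, so R_E^{EF} = 77.15 kN and R_F = 170 − 77.15 = 92.85 kN.
R_E = 128 + 77.15 = 205.1 kN.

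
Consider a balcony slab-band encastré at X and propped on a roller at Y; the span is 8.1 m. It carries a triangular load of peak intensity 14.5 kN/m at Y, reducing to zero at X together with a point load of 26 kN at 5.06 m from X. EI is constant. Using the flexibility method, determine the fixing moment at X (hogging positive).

Remove the prop at Y; the released (primary) structure is a cantilever built in at X.
Deflection at Y on the released cantilever, summing each load's contribution:
  triangular load, peak 14.5 at the free end: 11w₀L⁴/(120EI) = 5722/EI
  point load 26 at a = 5.06: Pa²(3L − a)/(6EI) = 2135/EI
  δ_0 = 7856/EI
Flexibility coefficient — unit upward force at Y: δ_{YY} = L³/(3EI) = 177.1/EI.
The prop prevents deflection at Y: R_Y = δ_0/δ_{YY} = 7856/177.1 = 44.35 kN.
Moment equilibrium about X: M_X = Σ(load moments about X) − R_Y·L = 448.7 − 44.35×8.1 = 89.45 kN·m.

M_X = 89.45 kN·m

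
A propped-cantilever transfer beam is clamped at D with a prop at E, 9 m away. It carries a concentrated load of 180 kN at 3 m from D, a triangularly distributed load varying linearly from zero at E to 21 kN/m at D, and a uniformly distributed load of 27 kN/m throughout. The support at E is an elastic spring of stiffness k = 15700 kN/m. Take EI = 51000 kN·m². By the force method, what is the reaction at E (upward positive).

R_E = 134.9 kN

Release the roller at E. Primary structure: cantilever fixed at D.
Free-end deflection of the primary structure under the applied loading (downward +):
  point load 180 at a = 3: Pa²(3L − a)/(6EI) = 6480/EI
  triangular load, peak 21 at the fixed end: w₀L⁴/(30EI) = 4593/EI
  UDL 27: wL⁴/(8EI) = 22143/EI
  δ_0 = 33216/EI
Flexibility coefficient — unit upward force at E: δ_{EE} = L³/(3EI) = 243/EI.
With EI = 51000 kN·m²: δ_0 = 0.6513 m and δ_{EE} = 0.004765 m/kN.
Compatibility — the spring shortens by R_E/k under the reaction it provides: δ_0 − R_E·δ_{EE} = R_E/k. With 1/k = 0.000064 m/kN, R_E = δ_0 / (δ_{EE} + 1/k) = 0.6513 / (0.004765 + 0.000064) = 134.9 kN.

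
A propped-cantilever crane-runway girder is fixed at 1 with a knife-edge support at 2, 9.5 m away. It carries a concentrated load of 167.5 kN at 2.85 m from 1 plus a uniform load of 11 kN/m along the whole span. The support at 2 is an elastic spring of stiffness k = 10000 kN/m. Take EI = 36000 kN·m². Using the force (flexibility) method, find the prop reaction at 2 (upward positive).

R_2 = 58.8 kN

Release the roller at 2. Primary structure: cantilever fixed at 1.
Deflection at 2 on the released cantilever, summing each load's contribution:
  point load 167.5 at a = 2.85: Pa²(3L − a)/(6EI) = 5816/EI
  UDL 11: wL⁴/(8EI) = 11199/EI
  δ_0 = 17016/EI
Flexibility coefficient — unit upward force at 2: δ_{22} = L³/(3EI) = 285.8/EI.
With EI = 36000 kN·m²: δ_0 = 0.47266 m and δ_{22} = 0.007939 m/kN.
Compatibility — the spring shortens by R_2/k under the reaction it provides: δ_0 − R_2·δ_{22} = R_2/k. With 1/k = 0.0001 m/kN, R_2 = δ_0 / (δ_{22} + 1/k) = 0.47266 / (0.007939 + 0.0001) = 58.8 kN.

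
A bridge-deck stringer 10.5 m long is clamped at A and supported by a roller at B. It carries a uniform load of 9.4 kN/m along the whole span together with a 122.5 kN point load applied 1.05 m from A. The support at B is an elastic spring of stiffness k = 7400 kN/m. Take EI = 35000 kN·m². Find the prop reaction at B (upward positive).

Take the reaction at B as the redundant and release it; the primary structure is a cantilever fixed at A.
Free-end deflection of the primary structure under the applied loading (downward +):
  UDL 9.4: wL⁴/(8EI) = 14282/EI
  point load 122.5 at a = 1.05: Pa²(3L − a)/(6EI) = 685.4/EI
  δ_0 = 14968/EI
Flexibility coefficient — unit upward force at B: δ_{BB} = L³/(3EI) = 385.9/EI.
With EI = 35000 kN·m²: δ_0 = 0.42765 m and δ_{BB} = 0.011025 m/kN.
Compatibility — the spring shortens by R_B/k under the reaction it provides: δ_0 − R_B·δ_{BB} = R_B/k. With 1/k = 0.000135 m/kN, R_B = δ_0 / (δ_{BB} + 1/k) = 0.42765 / (0.011025 + 0.000135) = 38.32 kN.

R_B = 38.32 kN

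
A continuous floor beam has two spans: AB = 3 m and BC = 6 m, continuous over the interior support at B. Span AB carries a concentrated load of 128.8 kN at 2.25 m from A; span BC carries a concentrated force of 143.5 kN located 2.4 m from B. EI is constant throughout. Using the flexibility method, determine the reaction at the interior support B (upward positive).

Take M_B as the redundant. Released structure: two simple spans AB and BC with a hinge at B.
Rotations at B on the released spans (each span's end-slope, ×1/EI):
  span AB: point load 128.8 at a = 2.25: Pab(L + a)/(6LEI) = 63.39/EI
  span BC: point load 143.5 at a = 2.4: Pab(L + b)/(6LEI) = 330.6/EI
  relative rotation θ_0 = (63.39 + 330.6)/EI = 394/EI
A unit hogging moment at B produces rotation L₁/(3EI) + L₂/(3EI) = 3/EI.
Slope continuity at B: θ_0 = M_B·3/EI, so M_B = 394/3 = 131.3 kN·m (hogging).
Span AB, ΣM about A with M_B applied at B: R_B^{AB}·3 = 289.8 + 131.3, so R_B^{AB} = 140.4 kN and R_A = 128.8 − 140.4 = -11.58 kN.
Span BC, ΣM about C: R_B^{BC}·6 = 516.6 + 131.3, so R_B^{BC} = 108 kN and R_C = 143.5 − 108 = 35.51 kN.
R_B = 140.4 + 108 = 248.4 kN.

R_B = 248.4 kN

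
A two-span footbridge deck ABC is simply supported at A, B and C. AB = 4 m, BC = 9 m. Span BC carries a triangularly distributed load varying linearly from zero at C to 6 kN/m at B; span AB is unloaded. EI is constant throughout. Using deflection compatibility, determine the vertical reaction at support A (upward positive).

R_A = -5.608 kN

Take M_B as the redundant. Released structure: two simple spans AB and BC with a hinge at B.
End slopes at the hinge B, treating each span as simply supported:
  span BC: triangular load, peak 6: w₀L³/(45EI) = 97.2/EI
  relative rotation θ_0 = (0 + 97.2)/EI = 97.2/EI
A unit hogging moment at B produces rotation L₁/(3EI) + L₂/(3EI) = 4.333/EI.
Compatibility: M_B·(L₁+L₂)/(3EI) = θ_0, giving M_B = 22.43 kN·m (hogging).
Span AB, ΣM about A with M_B applied at B: R_B^{AB}·4 = 0 + 22.43, so R_B^{AB} = 5.608 kN and R_A = 0 − 5.608 = -5.608 kN.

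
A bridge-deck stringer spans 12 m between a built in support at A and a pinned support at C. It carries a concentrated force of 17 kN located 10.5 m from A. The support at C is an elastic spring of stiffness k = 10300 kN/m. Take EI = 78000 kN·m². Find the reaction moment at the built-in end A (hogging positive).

Take the reaction at C as the redundant and release it; the primary structure is a cantilever fixed at A.
Downward deflection at the released point C due to the loads:
  point load 17 at a = 10.5: Pa²(3L − a)/(6EI) = 7966/EI
Tip deflection under a unit load at C: L³/(3EI) = 576/EI.
With EI = 78000 kN·m²: δ_0 = 0.10212 m and δ_{CC} = 0.007385 m/kN.
Compatibility — the spring shortens by R_C/k under the reaction it provides: δ_0 − R_C·δ_{CC} = R_C/k. With 1/k = 0.000097 m/kN, R_C = δ_0 / (δ_{CC} + 1/k) = 0.10212 / (0.007385 + 0.000097) = 13.65 kN.
Moment equilibrium about A: M_A = Σ(load moments about A) − R_C·L = 178.5 − 13.65×12 = 14.7 kN·m.

M_A = 14.7 kN·m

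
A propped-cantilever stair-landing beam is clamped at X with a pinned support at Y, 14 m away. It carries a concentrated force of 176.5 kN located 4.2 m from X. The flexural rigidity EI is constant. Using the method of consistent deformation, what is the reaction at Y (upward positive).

Remove the prop at Y; the released (primary) structure is a cantilever built in at X.
Free-end deflection of the primary structure under the applied loading (downward +):
  point load 176.5 at a = 4.2: Pa²(3L − a)/(6EI) = 19615/EI
Tip deflection under a unit load at Y: L³/(3EI) = 914.7/EI.
The prop prevents deflection at Y: R_Y = δ_0/δ_{YY} = 19615/914.7 = 21.44 kN.

R_Y = 21.44 kN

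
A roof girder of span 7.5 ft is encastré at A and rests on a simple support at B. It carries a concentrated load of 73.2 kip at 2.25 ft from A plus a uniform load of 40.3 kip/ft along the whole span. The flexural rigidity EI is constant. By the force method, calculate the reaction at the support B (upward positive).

R_B = 122.2 kip

Take the reaction at B as the redundant and release it; the primary structure is a cantilever fixed at A.
Primary-structure tip deflection at B by superposition:
  point load 73.2 at a = 2.25: Pa²(3L − a)/(6EI) = 1251/EI
  UDL 40.3: wL⁴/(8EI) = 15939/EI
  δ_0 = 17190/EI
Flexibility coefficient — unit upward force at B: δ_{BB} = L³/(3EI) = 140.6/EI.
The prop prevents deflection at B: R_B = δ_0/δ_{BB} = 17190/140.6 = 122.2 kip.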